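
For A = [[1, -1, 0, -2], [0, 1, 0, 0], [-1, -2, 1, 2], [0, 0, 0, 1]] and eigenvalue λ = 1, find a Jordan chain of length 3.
We seek v_1 ∈ ker((A - I)^3) \ ker((A - I)^2), then set v_{i+1} = (A - I) v_i.

One such chain is v_1 = [[-3, 1, 3, 0]]^T, v_2 = [[-1, 0, 1, 0]]^T, v_3 = [[0, 0, 1, 0]]^T. Check: (A - I) v_3 = [[0, 0, 0, 0]]^T = 0.

v_1 = [[-3, 1, 3, 0]]^T, v_2 = [[-1, 0, 1, 0]]^T, v_3 = [[0, 0, 1, 0]]^T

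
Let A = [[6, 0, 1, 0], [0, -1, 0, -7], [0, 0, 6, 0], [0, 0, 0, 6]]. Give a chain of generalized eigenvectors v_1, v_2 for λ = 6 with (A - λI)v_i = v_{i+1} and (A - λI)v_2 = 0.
We seek v_1 ∈ ker((A - 6I)^2) \ ker(A - 6I), then set v_{i+1} = (A - 6I) v_i.

One such chain is v_1 = [[0, 0, 1, 0]]^T, v_2 = [[1, 0, 0, 0]]^T. Check: (A - 6I) v_2 = [[0, 0, 0, 0]]^T = 0.

v_1 = [[0, 0, 1, 0]]^T, v_2 = [[1, 0, 0, 0]]^T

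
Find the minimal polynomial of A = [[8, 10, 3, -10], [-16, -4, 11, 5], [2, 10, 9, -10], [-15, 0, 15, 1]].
The characteristic polynomial factors as (x - 6)^2(x - 1)^2. The minimal polynomial is ∏(x - λ)^{k_λ} where k_λ is the size of the largest Jordan block at λ.

For λ = 1: rank(A - I) = 2, and the largest Jordan block has size 1 (the smallest k with rank((A - I)^k) = rank((A - I)^(k+1))).
For λ = 6: rank(A - 6I) = 3, and the largest Jordan block has size 2 (the smallest k with rank((A - 6I)^k) = rank((A - 6I)^(k+1))).

So m_A(x) = (x - 6)^2(x - 1).

m_A(x) = (x - 6)^2(x - 1)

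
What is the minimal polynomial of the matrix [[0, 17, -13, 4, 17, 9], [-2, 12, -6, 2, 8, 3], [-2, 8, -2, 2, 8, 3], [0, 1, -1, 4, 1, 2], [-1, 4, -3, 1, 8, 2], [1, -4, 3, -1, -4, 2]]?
m_A(x) = (x - 4)^3

The characteristic polynomial factors as (x - 4)^6. The minimal polynomial is ∏(x - λ)^{k_λ} where k_λ is the size of the largest Jordan block at λ.

For λ = 4: rank(A - 4I) = 3, and the largest Jordan block has size 3 (the smallest k with rank((A - 4I)^k) = rank((A - 4I)^(k+1))).

So m_A(x) = (x - 4)^3.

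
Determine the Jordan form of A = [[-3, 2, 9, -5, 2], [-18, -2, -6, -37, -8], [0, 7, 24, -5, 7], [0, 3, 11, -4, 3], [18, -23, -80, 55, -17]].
The characteristic polynomial is det(xI - A) = (x - 6)(x + 1)^2(x + 3)^2, so the eigenvalues are -3 (algebraic multiplicity 2), -1 (algebraic multiplicity 2), 6 (algebraic multiplicity 1).

For λ = -3: rank(A + 3I) = 4, rank((A + 3I)^2) = 3. The eigenspace has dimension 5 - 4 = 1, so there is 1 Jordan block; the rank sequence gives block sizes [2].

For λ = -1: rank(A + I) = 4, rank((A + I)^2) = 3. The eigenspace has dimension 5 - 4 = 1, so there is 1 Jordan block; the rank sequence gives block sizes [2].

For λ = 6: algebraic multiplicity 1 gives one 1×1 block.

Assembling the blocks gives the Jordan form J above.

J = [[-3, 1, 0, 0, 0], [0, -3, 0, 0, 0], [0, 0, -1, 1, 0], [0, 0, 0, -1, 0], [0, 0, 0, 0, 6]]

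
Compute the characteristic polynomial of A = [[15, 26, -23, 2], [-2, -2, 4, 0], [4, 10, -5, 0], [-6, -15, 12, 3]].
χ_A(x) = (x - 3)^3(x - 2)

xI - A = [[x - 15, -26, 23, -2], [2, x + 2, -4, 0], [-4, -10, x + 5, 0], [6, 15, -12, x - 3]].

Expanding det(xI - A) along the first row:
det(xI - A) = + (x - 15)·det([[x + 2, -4, 0], [-10, x + 5, 0], [15, -12, x - 3]]) - (-26)·det([[2, -4, 0], [-4, x + 5, 0], [6, -12, x - 3]]) + (23)·det([[2, x + 2, 0], [-4, -10, 0], [6, 15, x - 3]]) - (-2)·det([[2, x + 2, -4], [-4, -10, x + 5], [6, 15, -12]]).

Evaluating gives χ_A(x) = x^4 - 11x^3 + 45x^2 - 81x + 54 = (x - 3)^3(x - 2).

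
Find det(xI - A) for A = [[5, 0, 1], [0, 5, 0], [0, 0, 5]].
χ_A(x) = (x - 5)^3

xI - A = [[x - 5, 0, -1], [0, x - 5, 0], [0, 0, x - 5]].

Expanding det(xI - A) along the first row:
det(xI - A) = + (x - 5)·det([[x - 5, 0], [0, x - 5]]) - (0)·det([[0, 0], [0, x - 5]]) + (-1)·det([[0, x - 5], [0, 0]]).

Evaluating gives χ_A(x) = x^3 - 15x^2 + 75x - 125 = (x - 5)^3.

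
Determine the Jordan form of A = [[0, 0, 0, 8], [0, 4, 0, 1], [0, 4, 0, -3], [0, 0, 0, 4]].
J = [[0, 0, 0, 0], [0, 0, 0, 0], [0, 0, 4, 1], [0, 0, 0, 4]]

The characteristic polynomial is det(xI - A) = x^2(x - 4)^2, so the eigenvalues are 0 (algebraic multiplicity 2), 4 (algebraic multiplicity 2).

For λ = 0: rank(A) = 2. The eigenspace has dimension 4 - 2 = 2, so there are 2 Jordan blocks; the rank sequence gives block sizes [1, 1].

For λ = 4: rank(A - 4I) = 3, rank((A - 4I)^2) = 2. The eigenspace has dimension 4 - 3 = 1, so there is 1 Jordan block; the rank sequence gives block sizes [2].

Assembling the blocks gives the Jordan form J above.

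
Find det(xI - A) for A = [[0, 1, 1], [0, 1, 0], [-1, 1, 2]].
xI - A = [[x, -1, -1], [0, x - 1, 0], [1, -1, x - 2]].

Expanding det(xI - A) along the first row:
det(xI - A) = + (x)·det([[x - 1, 0], [-1, x - 2]]) - (-1)·det([[0, 0], [1, x - 2]]) + (-1)·det([[0, x - 1], [1, -1]]).

Evaluating gives χ_A(x) = x^3 - 3x^2 + 3x - 1 = (x - 1)^3.

χ_A(x) = (x - 1)^3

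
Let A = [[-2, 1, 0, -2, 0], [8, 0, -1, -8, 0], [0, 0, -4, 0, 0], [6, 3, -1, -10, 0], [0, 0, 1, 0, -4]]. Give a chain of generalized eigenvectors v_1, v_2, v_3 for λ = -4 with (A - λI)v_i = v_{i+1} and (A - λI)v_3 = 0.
v_1 = [[0, 0, 1, 0, 0]]^T, v_2 = [[0, -1, 0, -1, 1]]^T, v_3 = [[1, 4, 0, 3, 0]]^T

We seek v_1 ∈ ker((A + 4I)^3) \ ker((A + 4I)^2), then set v_{i+1} = (A + 4I) v_i.

One such chain is v_1 = [[0, 0, 1, 0, 0]]^T, v_2 = [[0, -1, 0, -1, 1]]^T, v_3 = [[1, 4, 0, 3, 0]]^T. Check: (A + 4I) v_3 = [[0, 0, 0, 0, 0]]^T = 0.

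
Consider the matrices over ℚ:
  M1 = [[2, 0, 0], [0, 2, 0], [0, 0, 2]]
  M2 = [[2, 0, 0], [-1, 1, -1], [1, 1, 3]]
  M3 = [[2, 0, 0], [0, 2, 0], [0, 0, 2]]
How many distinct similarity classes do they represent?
2 classes: {M1, M3}, {M2}

Characteristic polynomials: χ_{M1} = (x - 2)^3, χ_{M2} = (x - 2)^3, χ_{M3} = (x - 2)^3.

{M1, M3}: invariant factors x - 2, x - 2, x - 2.

{M2}: invariant factors x - 2, (x - 2)^2.

Matrices are similar if and only if their invariant-factor lists agree; the partition into similarity classes is {M1, M3}, {M2}.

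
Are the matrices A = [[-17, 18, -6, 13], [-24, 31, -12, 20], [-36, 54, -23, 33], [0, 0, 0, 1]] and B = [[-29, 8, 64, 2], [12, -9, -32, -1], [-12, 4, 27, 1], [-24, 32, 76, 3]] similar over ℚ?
Two matrices over a field are similar if and only if they have the same invariant factors.

Both A and B have characteristic polynomial (x - 1)^2(x + 5)^2 and minimal polynomial (x - 1)^2(x + 5). Computing further, both have invariant factors x + 5, (x - 1)^2(x + 5). Hence A and B are similar.

Yes.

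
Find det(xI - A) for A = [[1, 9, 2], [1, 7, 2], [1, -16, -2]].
χ_A(x) = (x - 2)^3

xI - A = [[x - 1, -9, -2], [-1, x - 7, -2], [-1, 16, x + 2]].

Expanding det(xI - A) along the first row:
det(xI - A) = + (x - 1)·det([[x - 7, -2], [16, x + 2]]) - (-9)·det([[-1, -2], [-1, x + 2]]) + (-2)·det([[-1, x - 7], [-1, 16]]).

Evaluating gives χ_A(x) = x^3 - 6x^2 + 12x - 8 = (x - 2)^3.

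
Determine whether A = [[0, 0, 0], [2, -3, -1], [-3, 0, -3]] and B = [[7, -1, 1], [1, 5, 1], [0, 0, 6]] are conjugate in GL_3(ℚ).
trace(A) = -6 but trace(B) = 18. The trace is a similarity invariant, so A and B are not similar.

No.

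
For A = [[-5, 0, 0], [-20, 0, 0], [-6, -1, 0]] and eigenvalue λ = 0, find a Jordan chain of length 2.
We seek v_1 ∈ ker(A^2) \ ker(A), then set v_{i+1} = A v_i.

One such chain is v_1 = [[0, 1, 1]]^T, v_2 = [[0, 0, -1]]^T. Check: A v_2 = [[0, 0, 0]]^T = 0.

v_1 = [[0, 1, 1]]^T, v_2 = [[0, 0, -1]]^T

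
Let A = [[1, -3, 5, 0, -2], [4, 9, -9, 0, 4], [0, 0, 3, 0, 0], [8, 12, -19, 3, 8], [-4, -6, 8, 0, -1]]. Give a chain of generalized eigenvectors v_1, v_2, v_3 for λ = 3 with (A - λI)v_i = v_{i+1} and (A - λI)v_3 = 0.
We seek v_1 ∈ ker((A - 3I)^3) \ ker((A - 3I)^2), then set v_{i+1} = (A - 3I) v_i.

One such chain is v_1 = [[2, 1, 1, 1, -1]]^T, v_2 = [[0, 1, 0, 1, -2]]^T, v_3 = [[1, -2, 0, -4, 2]]^T. Check: (A - 3I) v_3 = [[0, 0, 0, 0, 0]]^T = 0.

v_1 = [[2, 1, 1, 1, -1]]^T, v_2 = [[0, 1, 0, 1, -2]]^T, v_3 = [[1, -2, 0, -4, 2]]^T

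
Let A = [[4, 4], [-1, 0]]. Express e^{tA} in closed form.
A has Jordan form J = [[2, 1], [0, 2]] with A = PJP^{-1}, so e^{tA} = P e^{tJ} P^{-1}.

For a Jordan block J_k(λ), e^{tJ_k(λ)} = e^{λt} · (I + tN + t^2 N^2/2! + ... + t^{k-1} N^{k-1}/(k-1)!) where N is the nilpotent superdiagonal part.

Assembling the blocks and conjugating back gives the entries of e^{tA} as shown above.

e^{tA} = [[(2*t + 1)*e^{2*t}, 4*t*e^{2*t}], [-t*e^{2*t}, (1 - 2*t)*e^{2*t}]]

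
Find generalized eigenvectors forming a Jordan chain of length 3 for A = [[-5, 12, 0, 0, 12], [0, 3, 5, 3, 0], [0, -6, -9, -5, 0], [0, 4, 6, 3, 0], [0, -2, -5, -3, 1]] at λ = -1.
v_1 = [[0, 0, -1, 1, 0]]^T, v_2 = [[0, -2, 3, -2, 2]]^T, v_3 = [[0, 1, -2, 2, -1]]^T

We seek v_1 ∈ ker((A + I)^3) \ ker((A + I)^2), then set v_{i+1} = (A + I) v_i.

One such chain is v_1 = [[0, 0, -1, 1, 0]]^T, v_2 = [[0, -2, 3, -2, 2]]^T, v_3 = [[0, 1, -2, 2, -1]]^T. Check: (A + I) v_3 = [[0, 0, 0, 0, 0]]^T = 0.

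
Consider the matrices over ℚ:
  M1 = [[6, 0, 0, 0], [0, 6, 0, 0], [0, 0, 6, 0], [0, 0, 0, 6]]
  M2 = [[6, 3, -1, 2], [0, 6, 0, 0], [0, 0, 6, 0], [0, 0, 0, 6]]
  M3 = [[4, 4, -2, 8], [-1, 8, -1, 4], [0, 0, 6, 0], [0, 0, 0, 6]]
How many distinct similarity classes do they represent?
Characteristic polynomials: χ_{M1} = (x - 6)^4, χ_{M2} = (x - 6)^4, χ_{M3} = (x - 6)^4.

{M1}: invariant factors x - 6, x - 6, x - 6, x - 6.

{M2, M3}: invariant factors x - 6, x - 6, (x - 6)^2.

Matrices are similar if and only if their invariant-factor lists agree; the partition into similarity classes is {M1}, {M2, M3}.

2 classes: {M1}, {M2, M3}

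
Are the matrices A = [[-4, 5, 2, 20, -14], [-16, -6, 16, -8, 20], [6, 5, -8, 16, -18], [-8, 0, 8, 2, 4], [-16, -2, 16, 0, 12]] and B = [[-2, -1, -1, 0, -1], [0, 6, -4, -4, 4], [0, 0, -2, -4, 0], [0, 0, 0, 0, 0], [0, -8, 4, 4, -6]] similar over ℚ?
Yes.

Two matrices over a field are similar if and only if they have the same invariant factors.

Both A and B have characteristic polynomial x(x - 2)(x + 2)^3 and minimal polynomial x(x - 2)(x + 2)^2. Computing further, both have invariant factors x + 2, x(x - 2)(x + 2)^2. Hence A and B are similar.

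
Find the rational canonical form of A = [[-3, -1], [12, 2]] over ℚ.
R = [[0, -6], [1, -1]]

The invariant factors of A (the non-unit diagonal entries of the Smith normal form of xI - A over ℚ[x]) are x^2 + x + 6, each dividing the next. The characteristic polynomial is their product, x^2 + x + 6.

The rational canonical form is the block-diagonal matrix of companion matrices C(f_i):
R = [[0, -6], [1, -1]].

Note the characteristic polynomial does not split into linear factors over ℚ, so A has no Jordan form over ℚ; the rational canonical form exists over any field.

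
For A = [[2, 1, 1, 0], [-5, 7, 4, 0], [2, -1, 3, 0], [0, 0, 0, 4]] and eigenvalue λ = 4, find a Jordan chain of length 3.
v_1 = [[0, -1, 1, 3]]^T, v_2 = [[0, 1, 0, 0]]^T, v_3 = [[1, 3, -1, 0]]^T

We seek v_1 ∈ ker((A - 4I)^3) \ ker((A - 4I)^2), then set v_{i+1} = (A - 4I) v_i.

One such chain is v_1 = [[0, -1, 1, 3]]^T, v_2 = [[0, 1, 0, 0]]^T, v_3 = [[1, 3, -1, 0]]^T. Check: (A - 4I) v_3 = [[0, 0, 0, 0]]^T = 0.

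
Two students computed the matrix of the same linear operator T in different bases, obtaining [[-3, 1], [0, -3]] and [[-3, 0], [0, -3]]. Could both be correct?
Both have characteristic polynomial (x + 3)^2, but the minimal polynomial of A is (x + 3)^2 while the minimal polynomial of B is x + 3. The minimal polynomial is a similarity invariant, so A and B are not similar.

No.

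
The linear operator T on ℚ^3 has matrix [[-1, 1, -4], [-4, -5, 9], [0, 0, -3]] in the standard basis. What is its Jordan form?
The characteristic polynomial is det(xI - A) = (x + 3)^3, so the eigenvalues are -3 (algebraic multiplicity 3).

For λ = -3: rank(A + 3I) = 2, rank((A + 3I)^2) = 1, rank((A + 3I)^3) = 0. The eigenspace has dimension 3 - 2 = 1, so there is 1 Jordan block; the rank sequence gives block sizes [3].

Assembling the blocks gives the Jordan form J above.

J = [[-3, 1, 0], [0, -3, 1], [0, 0, -3]]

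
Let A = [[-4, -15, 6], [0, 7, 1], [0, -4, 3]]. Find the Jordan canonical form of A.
J = [[-4, 0, 0], [0, 5, 1], [0, 0, 5]]

The characteristic polynomial is det(xI - A) = (x - 5)^2(x + 4), so the eigenvalues are -4 (algebraic multiplicity 1), 5 (algebraic multiplicity 2).

For λ = -4: algebraic multiplicity 1 gives one 1×1 block.

For λ = 5: rank(A - 5I) = 2, rank((A - 5I)^2) = 1. The eigenspace has dimension 3 - 2 = 1, so there is 1 Jordan block; the rank sequence gives block sizes [2].

Assembling the blocks gives the Jordan form J above.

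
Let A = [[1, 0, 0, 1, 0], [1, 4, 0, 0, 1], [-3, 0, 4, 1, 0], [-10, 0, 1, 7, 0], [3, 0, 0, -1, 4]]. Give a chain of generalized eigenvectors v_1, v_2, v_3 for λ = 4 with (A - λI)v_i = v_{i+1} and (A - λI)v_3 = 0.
v_1 = [[0, 0, 1, 0, 0]]^T, v_2 = [[0, 0, 0, 1, 0]]^T, v_3 = [[1, 0, 1, 3, -1]]^T

We seek v_1 ∈ ker((A - 4I)^3) \ ker((A - 4I)^2), then set v_{i+1} = (A - 4I) v_i.

One such chain is v_1 = [[0, 0, 1, 0, 0]]^T, v_2 = [[0, 0, 0, 1, 0]]^T, v_3 = [[1, 0, 1, 3, -1]]^T. Check: (A - 4I) v_3 = [[0, 0, 0, 0, 0]]^T = 0.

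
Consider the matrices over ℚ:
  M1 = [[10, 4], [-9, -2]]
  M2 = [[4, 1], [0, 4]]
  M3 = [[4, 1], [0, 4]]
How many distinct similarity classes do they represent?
1 class: {M1, M2, M3}

Characteristic polynomials: χ_{M1} = (x - 4)^2, χ_{M2} = (x - 4)^2, χ_{M3} = (x - 4)^2.

{M1, M2, M3}: invariant factors (x - 4)^2.

Matrices are similar if and only if their invariant-factor lists agree; the partition into similarity classes is {M1, M2, M3}.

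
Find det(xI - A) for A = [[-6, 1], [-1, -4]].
χ_A(x) = (x + 5)^2

xI - A = [[x + 6, -1], [1, x + 4]].

Expanding det(xI - A) along the first row:
det(xI - A) = + (x + 6)·det([[x + 4]]) - (-1)·det([[1]]).

Evaluating gives χ_A(x) = x^2 + 10x + 25 = (x + 5)^2.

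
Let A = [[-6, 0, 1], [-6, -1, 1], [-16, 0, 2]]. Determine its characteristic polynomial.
χ_A(x) = (x + 1)(x + 2)^2

xI - A = [[x + 6, 0, -1], [6, x + 1, -1], [16, 0, x - 2]].

Expanding det(xI - A) along the first row:
det(xI - A) = + (x + 6)·det([[x + 1, -1], [0, x - 2]]) - (0)·det([[6, -1], [16, x - 2]]) + (-1)·det([[6, x + 1], [16, 0]]).

Evaluating gives χ_A(x) = x^3 + 5x^2 + 8x + 4 = (x + 1)(x + 2)^2.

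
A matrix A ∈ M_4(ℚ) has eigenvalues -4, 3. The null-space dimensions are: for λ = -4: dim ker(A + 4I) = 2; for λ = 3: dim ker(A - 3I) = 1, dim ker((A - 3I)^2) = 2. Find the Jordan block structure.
Jordan blocks: (-4, 1), (-4, 1), (3, 2)

λ = -4: successive nullity increments [2] count blocks of size ≥ k; block sizes are [1, 1].
λ = 3: successive nullity increments [1, 1] count blocks of size ≥ k; block sizes are [2].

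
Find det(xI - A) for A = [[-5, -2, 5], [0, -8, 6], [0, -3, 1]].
xI - A = [[x + 5, 2, -5], [0, x + 8, -6], [0, 3, x - 1]].

Expanding det(xI - A) along the first row:
det(xI - A) = + (x + 5)·det([[x + 8, -6], [3, x - 1]]) - (2)·det([[0, -6], [0, x - 1]]) + (-5)·det([[0, x + 8], [0, 3]]).

Evaluating gives χ_A(x) = x^3 + 12x^2 + 45x + 50 = (x + 2)(x + 5)^2.

χ_A(x) = (x + 2)(x + 5)^2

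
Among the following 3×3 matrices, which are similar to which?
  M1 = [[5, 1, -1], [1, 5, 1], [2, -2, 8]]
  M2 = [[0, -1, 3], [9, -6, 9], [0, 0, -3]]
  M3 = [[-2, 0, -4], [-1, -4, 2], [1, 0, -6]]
Characteristic polynomials: χ_{M1} = (x - 6)^3, χ_{M2} = (x + 3)^3, χ_{M3} = (x + 4)^3.

{M1}: invariant factors x - 6, (x - 6)^2.

{M2}: invariant factors x + 3, (x + 3)^2.

{M3}: invariant factors x + 4, (x + 4)^2.

Matrices are similar if and only if their invariant-factor lists agree; the partition into similarity classes is {M1}, {M2}, {M3}.

3 classes: {M1}, {M2}, {M3}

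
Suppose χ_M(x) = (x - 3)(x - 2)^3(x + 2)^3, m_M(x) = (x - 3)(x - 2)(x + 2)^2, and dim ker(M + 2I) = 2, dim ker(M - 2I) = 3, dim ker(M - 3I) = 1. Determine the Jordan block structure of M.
λ = -2: algebraic multiplicity 3 (exponent in χ_M), largest block size 2 (exponent in m_M), 2 blocks (geometric multiplicity). These force block sizes [2, 1].
λ = 2: algebraic multiplicity 3 (exponent in χ_M), largest block size 1 (exponent in m_M), 3 blocks (geometric multiplicity). These force block sizes [1, 1, 1].
λ = 3: algebraic multiplicity 1 (exponent in χ_M), largest block size 1 (exponent in m_M), 1 block (geometric multiplicity). This forces block sizes [1].

Jordan blocks: (-2, 2), (-2, 1), (2, 1), (2, 1), (2, 1), (3, 1)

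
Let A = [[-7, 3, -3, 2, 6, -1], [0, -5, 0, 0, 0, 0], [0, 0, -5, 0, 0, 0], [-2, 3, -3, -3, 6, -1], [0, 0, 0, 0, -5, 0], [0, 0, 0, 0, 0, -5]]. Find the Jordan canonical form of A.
J = [[-5, 1, 0, 0, 0, 0], [0, -5, 0, 0, 0, 0], [0, 0, -5, 0, 0, 0], [0, 0, 0, -5, 0, 0], [0, 0, 0, 0, -5, 0], [0, 0, 0, 0, 0, -5]]

The characteristic polynomial is det(xI - A) = (x + 5)^6, so the eigenvalues are -5 (algebraic multiplicity 6).

For λ = -5: rank(A + 5I) = 1, rank((A + 5I)^2) = 0. The eigenspace has dimension 6 - 1 = 5, so there are 5 Jordan blocks; the rank sequence gives block sizes [2, 1, 1, 1, 1].

Assembling the blocks gives the Jordan form J above.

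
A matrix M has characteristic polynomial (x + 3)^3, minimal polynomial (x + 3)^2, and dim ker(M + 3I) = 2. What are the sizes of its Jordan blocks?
Jordan blocks: (-3, 2), (-3, 1)

λ = -3: algebraic multiplicity 3 (exponent in χ_M), largest block size 2 (exponent in m_M), 2 blocks (geometric multiplicity). These force block sizes [2, 1].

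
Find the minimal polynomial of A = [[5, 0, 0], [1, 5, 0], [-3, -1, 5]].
The characteristic polynomial factors as (x - 5)^3. The minimal polynomial is ∏(x - λ)^{k_λ} where k_λ is the size of the largest Jordan block at λ.

For λ = 5: rank(A - 5I) = 2, and the largest Jordan block has size 3 (the smallest k with rank((A - 5I)^k) = rank((A - 5I)^(k+1))).

So m_A(x) = (x - 5)^3.

m_A(x) = (x - 5)^3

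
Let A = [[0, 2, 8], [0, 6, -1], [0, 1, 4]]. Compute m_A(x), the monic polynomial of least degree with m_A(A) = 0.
The characteristic polynomial factors as x(x - 5)^2. The minimal polynomial is ∏(x - λ)^{k_λ} where k_λ is the size of the largest Jordan block at λ.

For λ = 0: rank(A) = 2, and the largest Jordan block has size 1 (the smallest k with rank(A^k) = rank(A^(k+1))).
For λ = 5: rank(A - 5I) = 2, and the largest Jordan block has size 2 (the smallest k with rank((A - 5I)^k) = rank((A - 5I)^(k+1))).

So m_A(x) = x(x - 5)^2.

m_A(x) = x(x - 5)^2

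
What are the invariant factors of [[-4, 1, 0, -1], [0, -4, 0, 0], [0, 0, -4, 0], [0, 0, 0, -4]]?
The Jordan structure of A has elementary divisors (x + 4)^2, (x + 4), (x + 4). Arranging the block sizes at each eigenvalue in decreasing order and taking row products gives the invariant factors.

Invariant factors (smallest first, each dividing the next): x + 4, x + 4, (x + 4)^2.

Check: the last factor (x + 4)^2 is the minimal polynomial, and the product (x + 4)^4 is the characteristic polynomial.

x + 4, x + 4, (x + 4)^2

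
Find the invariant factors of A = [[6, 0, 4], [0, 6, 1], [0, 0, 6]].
The Jordan structure of A has elementary divisors (x - 6)^2, (x - 6). Arranging the block sizes at each eigenvalue in decreasing order and taking row products gives the invariant factors.

Invariant factors (smallest first, each dividing the next): x - 6, (x - 6)^2.

Check: the last factor (x - 6)^2 is the minimal polynomial, and the product (x - 6)^3 is the characteristic polynomial.

x - 6, (x - 6)^2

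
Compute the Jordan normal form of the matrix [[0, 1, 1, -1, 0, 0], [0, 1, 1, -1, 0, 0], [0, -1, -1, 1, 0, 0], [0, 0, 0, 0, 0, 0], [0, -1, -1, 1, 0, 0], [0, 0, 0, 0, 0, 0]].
J = [[0, 1, 0, 0, 0, 0], [0, 0, 0, 0, 0, 0], [0, 0, 0, 0, 0, 0], [0, 0, 0, 0, 0, 0], [0, 0, 0, 0, 0, 0], [0, 0, 0, 0, 0, 0]]

The characteristic polynomial is det(xI - A) = x^6, so the eigenvalues are 0 (algebraic multiplicity 6).

For λ = 0: rank(A) = 1, rank(A^2) = 0. The eigenspace has dimension 6 - 1 = 5, so there are 5 Jordan blocks; the rank sequence gives block sizes [2, 1, 1, 1, 1].

Assembling the blocks gives the Jordan form J above.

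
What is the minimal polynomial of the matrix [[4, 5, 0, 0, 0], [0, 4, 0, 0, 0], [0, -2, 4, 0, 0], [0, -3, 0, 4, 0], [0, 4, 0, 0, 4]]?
m_A(x) = (x - 4)^2

The characteristic polynomial factors as (x - 4)^5. The minimal polynomial is ∏(x - λ)^{k_λ} where k_λ is the size of the largest Jordan block at λ.

For λ = 4: rank(A - 4I) = 1, and the largest Jordan block has size 2 (the smallest k with rank((A - 4I)^k) = rank((A - 4I)^(k+1))).

So m_A(x) = (x - 4)^2.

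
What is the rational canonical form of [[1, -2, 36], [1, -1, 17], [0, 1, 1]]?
R = [[0, 0, 20], [1, 0, 16], [0, 1, 1]]

The invariant factors of A (the non-unit diagonal entries of the Smith normal form of xI - A over ℚ[x]) are (x - 5)(x + 2)^2, each dividing the next. The characteristic polynomial is their product, (x - 5)(x + 2)^2.

The rational canonical form is the block-diagonal matrix of companion matrices C(f_i):
R = [[0, 0, 20], [1, 0, 16], [0, 1, 1]].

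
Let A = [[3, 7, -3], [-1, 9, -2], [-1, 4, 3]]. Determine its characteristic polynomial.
xI - A = [[x - 3, -7, 3], [1, x - 9, 2], [1, -4, x - 3]].

Expanding det(xI - A) along the first row:
det(xI - A) = + (x - 3)·det([[x - 9, 2], [-4, x - 3]]) - (-7)·det([[1, 2], [1, x - 3]]) + (3)·det([[1, x - 9], [1, -4]]).

Evaluating gives χ_A(x) = x^3 - 15x^2 + 75x - 125 = (x - 5)^3.

χ_A(x) = (x - 5)^3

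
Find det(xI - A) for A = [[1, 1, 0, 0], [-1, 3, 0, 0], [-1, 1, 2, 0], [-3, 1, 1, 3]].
χ_A(x) = (x - 3)(x - 2)^3

xI - A = [[x - 1, -1, 0, 0], [1, x - 3, 0, 0], [1, -1, x - 2, 0], [3, -1, -1, x - 3]].

Expanding det(xI - A) along the first row:
det(xI - A) = + (x - 1)·det([[x - 3, 0, 0], [-1, x - 2, 0], [-1, -1, x - 3]]) - (-1)·det([[1, 0, 0], [1, x - 2, 0], [3, -1, x - 3]]) + (0)·det([[1, x - 3, 0], [1, -1, 0], [3, -1, x - 3]]) - (0)·det([[1, x - 3, 0], [1, -1, x - 2], [3, -1, -1]]).

Evaluating gives χ_A(x) = x^4 - 9x^3 + 30x^2 - 44x + 24 = (x - 3)(x - 2)^3.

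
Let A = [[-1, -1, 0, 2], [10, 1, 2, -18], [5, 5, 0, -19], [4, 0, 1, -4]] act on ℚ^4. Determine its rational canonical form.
R = [[0, 0, 0, -9], [1, 0, 0, -12], [0, 1, 0, -10], [0, 0, 1, -4]]

The invariant factors of A (the non-unit diagonal entries of the Smith normal form of xI - A over ℚ[x]) are (x^2 + 2x + 3)^2, each dividing the next. The characteristic polynomial is their product, (x^2 + 2x + 3)^2.

The rational canonical form is the block-diagonal matrix of companion matrices C(f_i):
R = [[0, 0, 0, -9], [1, 0, 0, -12], [0, 1, 0, -10], [0, 0, 1, -4]].

Note the characteristic polynomial does not split into linear factors over ℚ, so A has no Jordan form over ℚ; the rational canonical form exists over any field.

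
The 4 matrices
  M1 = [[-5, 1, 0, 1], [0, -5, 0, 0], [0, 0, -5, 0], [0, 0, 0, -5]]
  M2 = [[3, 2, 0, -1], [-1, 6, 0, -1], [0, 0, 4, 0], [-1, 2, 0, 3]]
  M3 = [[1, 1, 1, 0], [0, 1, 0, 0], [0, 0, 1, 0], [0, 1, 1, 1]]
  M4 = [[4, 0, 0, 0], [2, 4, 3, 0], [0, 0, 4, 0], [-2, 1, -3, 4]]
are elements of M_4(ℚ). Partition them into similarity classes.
4 classes: {M1}, {M2}, {M3}, {M4}

Characteristic polynomials: χ_{M1} = (x + 5)^4, χ_{M2} = (x - 4)^4, χ_{M3} = (x - 1)^4, χ_{M4} = (x - 4)^4.

{M1}: invariant factors x + 5, x + 5, (x + 5)^2.

{M2}: invariant factors x - 4, x - 4, (x - 4)^2.

{M3}: invariant factors x - 1, x - 1, (x - 1)^2.

{M4}: invariant factors x - 4, (x - 4)^3.

Matrices are similar if and only if their invariant-factor lists agree; the partition into similarity classes is {M1}, {M2}, {M3}, {M4}.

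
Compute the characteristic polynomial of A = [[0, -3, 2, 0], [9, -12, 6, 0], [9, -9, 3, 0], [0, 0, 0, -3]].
χ_A(x) = (x + 3)^4

xI - A = [[x, 3, -2, 0], [-9, x + 12, -6, 0], [-9, 9, x - 3, 0], [0, 0, 0, x + 3]].

Expanding det(xI - A) along the first row:
det(xI - A) = + (x)·det([[x + 12, -6, 0], [9, x - 3, 0], [0, 0, x + 3]]) - (3)·det([[-9, -6, 0], [-9, x - 3, 0], [0, 0, x + 3]]) + (-2)·det([[-9, x + 12, 0], [-9, 9, 0], [0, 0, x + 3]]) - (0)·det([[-9, x + 12, -6], [-9, 9, x - 3], [0, 0, 0]]).

Evaluating gives χ_A(x) = x^4 + 12x^3 + 54x^2 + 108x + 81 = (x + 3)^4.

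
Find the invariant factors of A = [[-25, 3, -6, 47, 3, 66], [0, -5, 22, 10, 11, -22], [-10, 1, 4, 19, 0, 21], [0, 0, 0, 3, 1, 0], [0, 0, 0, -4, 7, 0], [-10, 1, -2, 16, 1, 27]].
(x - 6)(x - 5)^3(x + 5)^2

The Jordan structure of A has elementary divisors (x + 5)^2, (x - 5)^3, (x - 6). Arranging the block sizes at each eigenvalue in decreasing order and taking row products gives the invariant factors.

Invariant factors (smallest first, each dividing the next): (x - 6)(x - 5)^3(x + 5)^2.

Check: the last factor (x - 6)(x - 5)^3(x + 5)^2 is the minimal polynomial, and the product (x - 6)(x - 5)^3(x + 5)^2 is the characteristic polynomial.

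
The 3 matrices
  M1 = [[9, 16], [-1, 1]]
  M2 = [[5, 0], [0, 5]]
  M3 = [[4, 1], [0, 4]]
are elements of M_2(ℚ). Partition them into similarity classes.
3 classes: {M1}, {M2}, {M3}

Characteristic polynomials: χ_{M1} = (x - 5)^2, χ_{M2} = (x - 5)^2, χ_{M3} = (x - 4)^2.

{M1}: invariant factors (x - 5)^2.

{M2}: invariant factors x - 5, x - 5.

{M3}: invariant factors (x - 4)^2.

Matrices are similar if and only if their invariant-factor lists agree; the partition into similarity classes is {M1}, {M2}, {M3}.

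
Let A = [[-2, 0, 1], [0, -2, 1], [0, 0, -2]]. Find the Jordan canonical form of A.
J = [[-2, 1, 0], [0, -2, 0], [0, 0, -2]]

The characteristic polynomial is det(xI - A) = (x + 2)^3, so the eigenvalues are -2 (algebraic multiplicity 3).

For λ = -2: rank(A + 2I) = 1, rank((A + 2I)^2) = 0. The eigenspace has dimension 3 - 1 = 2, so there are 2 Jordan blocks; the rank sequence gives block sizes [2, 1].

Assembling the blocks gives the Jordan form J above.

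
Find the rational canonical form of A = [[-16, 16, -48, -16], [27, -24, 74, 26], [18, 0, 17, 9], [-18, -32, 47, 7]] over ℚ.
The invariant factors of A (the non-unit diagonal entries of the Smith normal form of xI - A over ℚ[x]) are (x + 4)^2, (x + 4)^2, each dividing the next. The characteristic polynomial is their product, (x + 4)^4.

The rational canonical form is the block-diagonal matrix of companion matrices C(f_i):
R = [[0, -16, 0, 0], [1, -8, 0, 0], [0, 0, 0, -16], [0, 0, 1, -8]].

R = [[0, -16, 0, 0], [1, -8, 0, 0], [0, 0, 0, -16], [0, 0, 1, -8]]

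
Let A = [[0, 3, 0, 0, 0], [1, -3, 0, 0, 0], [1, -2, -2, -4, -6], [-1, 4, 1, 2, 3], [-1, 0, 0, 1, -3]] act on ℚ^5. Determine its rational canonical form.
The invariant factors of A (the non-unit diagonal entries of the Smith normal form of xI - A over ℚ[x]) are x^2 + 3x - 3, x(x^2 + 3x - 3), each dividing the next. The characteristic polynomial is their product, x(x^2 + 3x - 3)^2.

The rational canonical form is the block-diagonal matrix of companion matrices C(f_i):
R = [[0, 3, 0, 0, 0], [1, -3, 0, 0, 0], [0, 0, 0, 0, 0], [0, 0, 1, 0, 3], [0, 0, 0, 1, -3]].

Note the characteristic polynomial does not split into linear factors over ℚ, so A has no Jordan form over ℚ; the rational canonical form exists over any field.

R = [[0, 3, 0, 0, 0], [1, -3, 0, 0, 0], [0, 0, 0, 0, 0], [0, 0, 1, 0, 3], [0, 0, 0, 1, -3]]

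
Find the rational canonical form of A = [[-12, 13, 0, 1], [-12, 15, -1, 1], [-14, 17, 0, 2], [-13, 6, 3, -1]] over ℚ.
The invariant factors of A (the non-unit diagonal entries of the Smith normal form of xI - A over ℚ[x]) are (x^2 - x - 5)^2, each dividing the next. The characteristic polynomial is their product, (x^2 - x - 5)^2.

The rational canonical form is the block-diagonal matrix of companion matrices C(f_i):
R = [[0, 0, 0, -25], [1, 0, 0, -10], [0, 1, 0, 9], [0, 0, 1, 2]].

Note the characteristic polynomial does not split into linear factors over ℚ, so A has no Jordan form over ℚ; the rational canonical form exists over any field.

R = [[0, 0, 0, -25], [1, 0, 0, -10], [0, 1, 0, 9], [0, 0, 1, 2]]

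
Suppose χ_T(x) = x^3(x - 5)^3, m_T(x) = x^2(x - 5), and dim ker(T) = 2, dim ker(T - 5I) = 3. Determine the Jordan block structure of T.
λ = 0: algebraic multiplicity 3 (exponent in χ_T), largest block size 2 (exponent in m_T), 2 blocks (geometric multiplicity). These force block sizes [2, 1].
λ = 5: algebraic multiplicity 3 (exponent in χ_T), largest block size 1 (exponent in m_T), 3 blocks (geometric multiplicity). These force block sizes [1, 1, 1].

Jordan blocks: (0, 2), (0, 1), (5, 1), (5, 1), (5, 1)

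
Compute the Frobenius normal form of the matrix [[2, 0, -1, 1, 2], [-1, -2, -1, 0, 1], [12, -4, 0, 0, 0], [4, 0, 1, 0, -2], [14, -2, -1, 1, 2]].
R = [[0, 2, 0, 0, 0], [1, -2, 0, 0, 0], [0, 0, 0, 0, -12], [0, 0, 1, 0, 14], [0, 0, 0, 1, 4]]

The invariant factors of A (the non-unit diagonal entries of the Smith normal form of xI - A over ℚ[x]) are x^2 + 2x - 2, (x - 6)(x^2 + 2x - 2), each dividing the next. The characteristic polynomial is their product, (x - 6)(x^2 + 2x - 2)^2.

The rational canonical form is the block-diagonal matrix of companion matrices C(f_i):
R = [[0, 2, 0, 0, 0], [1, -2, 0, 0, 0], [0, 0, 0, 0, -12], [0, 0, 1, 0, 14], [0, 0, 0, 1, 4]].

Note the characteristic polynomial does not split into linear factors over ℚ, so A has no Jordan form over ℚ; the rational canonical form exists over any field.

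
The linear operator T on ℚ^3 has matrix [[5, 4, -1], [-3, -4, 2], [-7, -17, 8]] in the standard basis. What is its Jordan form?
J = [[3, 1, 0], [0, 3, 1], [0, 0, 3]]

The characteristic polynomial is det(xI - A) = (x - 3)^3, so the eigenvalues are 3 (algebraic multiplicity 3).

For λ = 3: rank(A - 3I) = 2, rank((A - 3I)^2) = 1, rank((A - 3I)^3) = 0. The eigenspace has dimension 3 - 2 = 1, so there is 1 Jordan block; the rank sequence gives block sizes [3].

Assembling the blocks gives the Jordan form J above.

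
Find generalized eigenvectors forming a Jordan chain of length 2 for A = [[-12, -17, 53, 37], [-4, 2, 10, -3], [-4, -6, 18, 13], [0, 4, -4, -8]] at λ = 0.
v_1 = [[-2, -3, 0, -2]]^T, v_2 = [[1, 8, 0, 4]]^T

We seek v_1 ∈ ker(A^2) \ ker(A), then set v_{i+1} = A v_i.

One such chain is v_1 = [[-2, -3, 0, -2]]^T, v_2 = [[1, 8, 0, 4]]^T. Check: A v_2 = [[0, 0, 0, 0]]^T = 0.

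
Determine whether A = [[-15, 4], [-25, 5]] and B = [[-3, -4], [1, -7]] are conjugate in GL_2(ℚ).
Two matrices over a field are similar if and only if they have the same invariant factors.

Both A and B have characteristic polynomial (x + 5)^2 and minimal polynomial (x + 5)^2. Computing further, both have invariant factors (x + 5)^2. Hence A and B are similar.

Yes.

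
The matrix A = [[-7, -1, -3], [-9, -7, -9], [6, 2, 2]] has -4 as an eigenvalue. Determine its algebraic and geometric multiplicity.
The characteristic polynomial is (x + 4)^3, so the factor x + 4 appears with exponent 3: the algebraic multiplicity is 3.

rank(A + 4I) = 1, so the eigenspace has dimension 3 - 1 = 2: the geometric multiplicity is 2.

Since 2 < 3, A is not diagonalizable.

algebraic multiplicity 3, geometric multiplicity 2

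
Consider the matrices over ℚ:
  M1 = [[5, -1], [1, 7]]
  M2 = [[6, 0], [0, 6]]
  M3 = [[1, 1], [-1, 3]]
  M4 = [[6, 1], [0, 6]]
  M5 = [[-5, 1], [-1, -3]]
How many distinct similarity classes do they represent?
4 classes: {M1, M4}, {M2}, {M3}, {M5}

Characteristic polynomials: χ_{M1} = (x - 6)^2, χ_{M2} = (x - 6)^2, χ_{M3} = (x - 2)^2, χ_{M4} = (x - 6)^2, χ_{M5} = (x + 4)^2.

{M1, M4}: invariant factors (x - 6)^2.

{M2}: invariant factors x - 6, x - 6.

{M3}: invariant factors (x - 2)^2.

{M5}: invariant factors (x + 4)^2.

Matrices are similar if and only if their invariant-factor lists agree; the partition into similarity classes is {M1, M4}, {M2}, {M3}, {M5}.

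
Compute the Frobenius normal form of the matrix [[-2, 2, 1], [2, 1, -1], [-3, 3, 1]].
The invariant factors of A (the non-unit diagonal entries of the Smith normal form of xI - A over ℚ[x]) are x^3 - x - 3, each dividing the next. The characteristic polynomial is their product, x^3 - x - 3.

The rational canonical form is the block-diagonal matrix of companion matrices C(f_i):
R = [[0, 0, 3], [1, 0, 1], [0, 1, 0]].

Note the characteristic polynomial does not split into linear factors over ℚ, so A has no Jordan form over ℚ; the rational canonical form exists over any field.

R = [[0, 0, 3], [1, 0, 1], [0, 1, 0]]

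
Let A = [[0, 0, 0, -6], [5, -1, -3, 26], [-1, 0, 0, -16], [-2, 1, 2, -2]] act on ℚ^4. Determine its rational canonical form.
R = [[0, 0, 0, -6], [1, 0, 0, 10], [0, 1, 0, 4], [0, 0, 1, -3]]

The invariant factors of A (the non-unit diagonal entries of the Smith normal form of xI - A over ℚ[x]) are (x + 3)(x^3 - 4x + 2), each dividing the next. The characteristic polynomial is their product, (x + 3)(x^3 - 4x + 2).

The rational canonical form is the block-diagonal matrix of companion matrices C(f_i):
R = [[0, 0, 0, -6], [1, 0, 0, 10], [0, 1, 0, 4], [0, 0, 1, -3]].

Note the characteristic polynomial does not split into linear factors over ℚ, so A has no Jordan form over ℚ; the rational canonical form exists over any field.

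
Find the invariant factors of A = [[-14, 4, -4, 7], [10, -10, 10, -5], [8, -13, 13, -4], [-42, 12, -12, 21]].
x, x(x - 5)^2

The Jordan structure of A has elementary divisors x, x, (x - 5)^2. Arranging the block sizes at each eigenvalue in decreasing order and taking row products gives the invariant factors.

Invariant factors (smallest first, each dividing the next): x, x(x - 5)^2.

Check: the last factor x(x - 5)^2 is the minimal polynomial, and the product x^2(x - 5)^2 is the characteristic polynomial.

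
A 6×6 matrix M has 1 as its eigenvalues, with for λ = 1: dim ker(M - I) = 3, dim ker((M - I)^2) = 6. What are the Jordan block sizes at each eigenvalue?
Jordan blocks: (1, 2), (1, 2), (1, 2)

λ = 1: successive nullity increments [3, 3] count blocks of size ≥ k; block sizes are [2, 2, 2].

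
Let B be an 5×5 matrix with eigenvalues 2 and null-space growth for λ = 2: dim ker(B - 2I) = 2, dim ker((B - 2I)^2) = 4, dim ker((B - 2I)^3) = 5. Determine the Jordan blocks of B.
λ = 2: successive nullity increments [2, 2, 1] count blocks of size ≥ k; block sizes are [3, 2].

Jordan blocks: (2, 3), (2, 2)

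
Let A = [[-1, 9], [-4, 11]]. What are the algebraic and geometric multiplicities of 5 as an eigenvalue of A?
The characteristic polynomial is (x - 5)^2, so the factor x - 5 appears with exponent 2: the algebraic multiplicity is 2.

rank(A - 5I) = 1, so the eigenspace has dimension 2 - 1 = 1: the geometric multiplicity is 1.

Since 1 < 2, A is not diagonalizable.

algebraic multiplicity 2, geometric multiplicity 1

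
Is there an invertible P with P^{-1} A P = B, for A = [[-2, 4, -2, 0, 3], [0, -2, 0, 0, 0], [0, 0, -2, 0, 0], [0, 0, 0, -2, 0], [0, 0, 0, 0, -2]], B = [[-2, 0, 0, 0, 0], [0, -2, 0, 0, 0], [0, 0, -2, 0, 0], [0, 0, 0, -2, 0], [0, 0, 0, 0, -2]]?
Both have characteristic polynomial (x + 2)^5, but the minimal polynomial of A is (x + 2)^2 while the minimal polynomial of B is x + 2. The minimal polynomial is a similarity invariant, so A and B are not similar.

No.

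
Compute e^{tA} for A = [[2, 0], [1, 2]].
e^{tA} = [[e^{2*t}, 0], [t*e^{2*t}, e^{2*t}]]

A has Jordan form J = [[2, 1], [0, 2]] with A = PJP^{-1}, so e^{tA} = P e^{tJ} P^{-1}.

For a Jordan block J_k(λ), e^{tJ_k(λ)} = e^{λt} · (I + tN + t^2 N^2/2! + ... + t^{k-1} N^{k-1}/(k-1)!) where N is the nilpotent superdiagonal part.

Assembling the blocks and conjugating back gives the entries of e^{tA} as shown above.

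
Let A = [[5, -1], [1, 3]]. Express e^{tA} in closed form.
A has Jordan form J = [[4, 1], [0, 4]] with A = PJP^{-1}, so e^{tA} = P e^{tJ} P^{-1}.

For a Jordan block J_k(λ), e^{tJ_k(λ)} = e^{λt} · (I + tN + t^2 N^2/2! + ... + t^{k-1} N^{k-1}/(k-1)!) where N is the nilpotent superdiagonal part.

Assembling the blocks and conjugating back gives the entries of e^{tA} as shown above.

e^{tA} = [[(t + 1)*e^{4*t}, -t*e^{4*t}], [t*e^{4*t}, (1 - t)*e^{4*t}]]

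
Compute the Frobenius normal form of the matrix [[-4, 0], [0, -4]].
The invariant factors of A (the non-unit diagonal entries of the Smith normal form of xI - A over ℚ[x]) are x + 4, x + 4, each dividing the next. The characteristic polynomial is their product, (x + 4)^2.

The rational canonical form is the block-diagonal matrix of companion matrices C(f_i):
R = [[-4, 0], [0, -4]].

R = [[-4, 0], [0, -4]]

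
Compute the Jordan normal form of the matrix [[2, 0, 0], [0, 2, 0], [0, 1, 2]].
J = [[2, 1, 0], [0, 2, 0], [0, 0, 2]]

The characteristic polynomial is det(xI - A) = (x - 2)^3, so the eigenvalues are 2 (algebraic multiplicity 3).

For λ = 2: rank(A - 2I) = 1, rank((A - 2I)^2) = 0. The eigenspace has dimension 3 - 1 = 2, so there are 2 Jordan blocks; the rank sequence gives block sizes [2, 1].

Assembling the blocks gives the Jordan form J above.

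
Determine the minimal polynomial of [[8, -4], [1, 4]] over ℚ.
m_A(x) = (x - 6)^2

The characteristic polynomial factors as (x - 6)^2. The minimal polynomial is ∏(x - λ)^{k_λ} where k_λ is the size of the largest Jordan block at λ.

For λ = 6: rank(A - 6I) = 1, and the largest Jordan block has size 2 (the smallest k with rank((A - 6I)^k) = rank((A - 6I)^(k+1))).

So m_A(x) = (x - 6)^2.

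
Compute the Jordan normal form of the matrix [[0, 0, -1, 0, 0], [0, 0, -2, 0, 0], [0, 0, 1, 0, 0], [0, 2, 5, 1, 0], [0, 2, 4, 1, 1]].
The characteristic polynomial is det(xI - A) = x^2(x - 1)^3, so the eigenvalues are 0 (algebraic multiplicity 2), 1 (algebraic multiplicity 3).

For λ = 0: rank(A) = 3. The eigenspace has dimension 5 - 3 = 2, so there are 2 Jordan blocks; the rank sequence gives block sizes [1, 1].

For λ = 1: rank(A - I) = 4, rank((A - I)^2) = 3, rank((A - I)^3) = 2. The eigenspace has dimension 5 - 4 = 1, so there is 1 Jordan block; the rank sequence gives block sizes [3].

Assembling the blocks gives the Jordan form J above.

J = [[0, 0, 0, 0, 0], [0, 0, 0, 0, 0], [0, 0, 1, 1, 0], [0, 0, 0, 1, 1], [0, 0, 0, 0, 1]]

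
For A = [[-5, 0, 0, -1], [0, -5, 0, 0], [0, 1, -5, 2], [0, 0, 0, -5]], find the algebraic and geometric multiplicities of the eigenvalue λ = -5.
The characteristic polynomial is (x + 5)^4, so the factor x + 5 appears with exponent 4: the algebraic multiplicity is 4.

rank(A + 5I) = 2, so the eigenspace has dimension 4 - 2 = 2: the geometric multiplicity is 2.

Since 2 < 4, A is not diagonalizable.

algebraic multiplicity 4, geometric multiplicity 2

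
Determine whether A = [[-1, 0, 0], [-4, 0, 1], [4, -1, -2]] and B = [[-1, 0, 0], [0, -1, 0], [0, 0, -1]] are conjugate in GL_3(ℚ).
Both have characteristic polynomial (x + 1)^3, but the minimal polynomial of A is (x + 1)^2 while the minimal polynomial of B is x + 1. The minimal polynomial is a similarity invariant, so A and B are not similar.

No.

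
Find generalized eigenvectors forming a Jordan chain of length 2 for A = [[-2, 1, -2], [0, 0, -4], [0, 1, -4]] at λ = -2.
v_1 = [[4, 3, 1]]^T, v_2 = [[1, 2, 1]]^T

We seek v_1 ∈ ker((A + 2I)^2) \ ker(A + 2I), then set v_{i+1} = (A + 2I) v_i.

One such chain is v_1 = [[4, 3, 1]]^T, v_2 = [[1, 2, 1]]^T. Check: (A + 2I) v_2 = [[0, 0, 0]]^T = 0.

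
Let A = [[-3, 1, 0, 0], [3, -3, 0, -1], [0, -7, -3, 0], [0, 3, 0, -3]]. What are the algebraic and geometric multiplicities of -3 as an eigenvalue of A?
The characteristic polynomial is (x + 3)^4, so the factor x + 3 appears with exponent 4: the algebraic multiplicity is 4.

rank(A + 3I) = 2, so the eigenspace has dimension 4 - 2 = 2: the geometric multiplicity is 2.

Since 2 < 4, A is not diagonalizable.

algebraic multiplicity 4, geometric multiplicity 2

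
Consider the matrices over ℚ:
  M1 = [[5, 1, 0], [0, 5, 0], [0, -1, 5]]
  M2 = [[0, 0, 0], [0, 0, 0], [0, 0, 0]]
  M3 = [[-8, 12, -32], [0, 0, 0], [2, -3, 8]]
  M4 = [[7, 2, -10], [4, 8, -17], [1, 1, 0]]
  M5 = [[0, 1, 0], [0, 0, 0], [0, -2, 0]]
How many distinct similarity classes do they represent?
Characteristic polynomials: χ_{M1} = (x - 5)^3, χ_{M2} = x^3, χ_{M3} = x^3, χ_{M4} = (x - 5)^3, χ_{M5} = x^3.

{M1}: invariant factors x - 5, (x - 5)^2.

{M2}: invariant factors x, x, x.

{M3, M5}: invariant factors x, x^2.

{M4}: invariant factors (x - 5)^3.

Matrices are similar if and only if their invariant-factor lists agree; the partition into similarity classes is {M1}, {M2}, {M3, M5}, {M4}.

4 classes: {M1}, {M2}, {M3, M5}, {M4}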